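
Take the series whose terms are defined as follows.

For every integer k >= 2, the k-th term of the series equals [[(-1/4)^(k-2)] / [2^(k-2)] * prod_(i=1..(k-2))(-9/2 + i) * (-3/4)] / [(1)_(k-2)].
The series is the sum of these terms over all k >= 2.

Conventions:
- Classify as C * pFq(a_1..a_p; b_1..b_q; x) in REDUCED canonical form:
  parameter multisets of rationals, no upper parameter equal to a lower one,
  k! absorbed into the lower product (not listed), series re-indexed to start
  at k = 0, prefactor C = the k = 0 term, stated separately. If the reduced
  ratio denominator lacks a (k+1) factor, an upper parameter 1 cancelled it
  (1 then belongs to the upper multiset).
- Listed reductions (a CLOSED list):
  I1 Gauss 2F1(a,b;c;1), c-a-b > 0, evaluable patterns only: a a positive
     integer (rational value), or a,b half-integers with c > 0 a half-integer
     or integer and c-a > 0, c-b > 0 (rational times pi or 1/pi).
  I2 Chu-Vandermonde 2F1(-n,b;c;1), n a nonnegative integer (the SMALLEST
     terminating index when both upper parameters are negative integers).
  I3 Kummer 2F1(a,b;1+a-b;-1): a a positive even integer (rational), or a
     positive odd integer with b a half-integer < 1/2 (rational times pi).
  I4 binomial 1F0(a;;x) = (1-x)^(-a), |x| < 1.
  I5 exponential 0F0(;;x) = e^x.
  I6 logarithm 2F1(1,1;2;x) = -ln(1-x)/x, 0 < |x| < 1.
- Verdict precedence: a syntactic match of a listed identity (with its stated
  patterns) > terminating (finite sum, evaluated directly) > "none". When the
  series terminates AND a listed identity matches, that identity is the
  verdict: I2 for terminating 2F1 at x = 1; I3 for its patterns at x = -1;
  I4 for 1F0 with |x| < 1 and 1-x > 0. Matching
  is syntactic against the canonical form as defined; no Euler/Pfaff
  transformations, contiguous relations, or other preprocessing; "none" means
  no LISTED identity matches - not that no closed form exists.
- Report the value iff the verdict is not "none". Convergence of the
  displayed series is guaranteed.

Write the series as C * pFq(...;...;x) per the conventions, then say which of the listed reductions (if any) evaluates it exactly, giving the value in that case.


Canonical form: C = -3/4 times 1F0 with upper {-7/2}, lower {-}, x = -1/8. Verdict: this is the binomial series (I4) (the 1F0 binomial series: exponent 7/2, x = -1/8). Exact value: (-3/4) * (9/8)^(7/2).

First insight: with t_0 = -3/4, (1)_k (C = -3/4, x = -1/8) is k! itself.
Ratio: r(k) = (-1/8) * (k-7/2) / [(k+1)] - rational in k. x = (-1/8); t_0 = -3/4; negate the roots.


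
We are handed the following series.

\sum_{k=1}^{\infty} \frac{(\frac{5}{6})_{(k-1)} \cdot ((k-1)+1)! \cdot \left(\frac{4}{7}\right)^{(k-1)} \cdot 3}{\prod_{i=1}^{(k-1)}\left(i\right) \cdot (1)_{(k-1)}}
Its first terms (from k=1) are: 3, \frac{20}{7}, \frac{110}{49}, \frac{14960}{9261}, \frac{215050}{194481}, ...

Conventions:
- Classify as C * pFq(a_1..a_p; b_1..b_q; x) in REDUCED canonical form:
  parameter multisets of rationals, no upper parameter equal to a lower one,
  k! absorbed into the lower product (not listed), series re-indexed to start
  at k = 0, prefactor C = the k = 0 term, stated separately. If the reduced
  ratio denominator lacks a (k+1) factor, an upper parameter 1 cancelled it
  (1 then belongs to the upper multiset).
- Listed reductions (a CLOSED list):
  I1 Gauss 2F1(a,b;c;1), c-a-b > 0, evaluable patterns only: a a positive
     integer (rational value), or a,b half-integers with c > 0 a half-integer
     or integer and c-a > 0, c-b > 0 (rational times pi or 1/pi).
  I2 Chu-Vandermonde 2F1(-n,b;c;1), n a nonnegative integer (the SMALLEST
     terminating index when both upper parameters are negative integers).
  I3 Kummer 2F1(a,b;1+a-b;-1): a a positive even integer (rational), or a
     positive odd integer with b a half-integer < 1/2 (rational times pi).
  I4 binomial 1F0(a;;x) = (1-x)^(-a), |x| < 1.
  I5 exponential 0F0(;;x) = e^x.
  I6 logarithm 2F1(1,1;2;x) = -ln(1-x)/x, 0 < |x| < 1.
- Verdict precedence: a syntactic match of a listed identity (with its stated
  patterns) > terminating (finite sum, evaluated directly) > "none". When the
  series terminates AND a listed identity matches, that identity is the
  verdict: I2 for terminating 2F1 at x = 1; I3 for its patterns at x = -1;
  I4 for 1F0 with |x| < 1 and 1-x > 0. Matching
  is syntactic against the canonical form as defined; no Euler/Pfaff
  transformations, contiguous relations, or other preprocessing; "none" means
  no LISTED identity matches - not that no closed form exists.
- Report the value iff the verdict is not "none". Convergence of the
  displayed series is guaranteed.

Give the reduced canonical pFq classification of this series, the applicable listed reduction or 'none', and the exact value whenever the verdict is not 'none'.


Classification (C = 3): 2F1 with upper {\frac{5}{6}, 2}, lower {1}, argument x = \frac{4}{7}. Verdict: none here - no I1-I6 shape fits x = \frac{4}{7} with lower {1}.

First insight: from the first term 3: (1)_k (prefactor 3) is k! itself.
Adjacent-term ratio: r(k) = \frac{4}{7} * (k+\frac{5}{6}) (k+2) / [(k+1) (k+1)] - rational in k. x = \frac{4}{7}; t_0 = 3; negate the roots.


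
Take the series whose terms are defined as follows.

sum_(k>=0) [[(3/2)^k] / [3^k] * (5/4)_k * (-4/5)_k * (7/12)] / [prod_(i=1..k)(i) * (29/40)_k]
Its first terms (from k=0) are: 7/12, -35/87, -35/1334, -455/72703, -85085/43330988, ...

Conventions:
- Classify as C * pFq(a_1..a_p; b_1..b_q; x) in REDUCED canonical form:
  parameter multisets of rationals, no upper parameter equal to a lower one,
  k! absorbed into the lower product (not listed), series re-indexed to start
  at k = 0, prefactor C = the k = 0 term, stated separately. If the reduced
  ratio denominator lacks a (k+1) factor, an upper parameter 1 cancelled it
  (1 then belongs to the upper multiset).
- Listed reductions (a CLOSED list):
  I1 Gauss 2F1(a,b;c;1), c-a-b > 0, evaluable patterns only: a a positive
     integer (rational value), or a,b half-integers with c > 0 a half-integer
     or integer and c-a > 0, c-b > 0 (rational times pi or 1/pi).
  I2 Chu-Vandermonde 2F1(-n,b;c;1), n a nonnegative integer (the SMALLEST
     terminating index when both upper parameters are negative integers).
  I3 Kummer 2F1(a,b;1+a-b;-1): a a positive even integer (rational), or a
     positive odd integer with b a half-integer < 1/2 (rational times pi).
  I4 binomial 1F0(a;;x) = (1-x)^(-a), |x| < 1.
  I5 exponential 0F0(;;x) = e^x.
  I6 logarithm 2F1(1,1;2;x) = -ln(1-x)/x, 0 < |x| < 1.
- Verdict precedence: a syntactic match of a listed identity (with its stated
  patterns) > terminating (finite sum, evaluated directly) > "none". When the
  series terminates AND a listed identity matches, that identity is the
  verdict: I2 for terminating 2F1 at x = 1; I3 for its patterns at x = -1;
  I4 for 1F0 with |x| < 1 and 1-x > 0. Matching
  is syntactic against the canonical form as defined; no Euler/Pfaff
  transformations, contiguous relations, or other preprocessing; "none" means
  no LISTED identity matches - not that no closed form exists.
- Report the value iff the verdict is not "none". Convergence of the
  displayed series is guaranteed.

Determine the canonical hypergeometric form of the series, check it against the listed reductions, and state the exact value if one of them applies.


Classification (C = 7/12): 2F1 with upper {-4/5, 5/4}, lower {29/40}, argument x = 1/2. Verdict: none. A 2F1 with upper {-4/5, 5/4} fits none of I1-I6 at x = 1/2; the sum runs forever.

First insight: with t_0 = 7/12, the two k-th powers (prefactor 7/12) combine into one argument.
Ratio: r(k) = (1/2) * (k-4/5) (k+5/4) / [(k+29/40) (k+1)] - rational in k. x = (1/2); t_0 = 7/12; negate the roots.


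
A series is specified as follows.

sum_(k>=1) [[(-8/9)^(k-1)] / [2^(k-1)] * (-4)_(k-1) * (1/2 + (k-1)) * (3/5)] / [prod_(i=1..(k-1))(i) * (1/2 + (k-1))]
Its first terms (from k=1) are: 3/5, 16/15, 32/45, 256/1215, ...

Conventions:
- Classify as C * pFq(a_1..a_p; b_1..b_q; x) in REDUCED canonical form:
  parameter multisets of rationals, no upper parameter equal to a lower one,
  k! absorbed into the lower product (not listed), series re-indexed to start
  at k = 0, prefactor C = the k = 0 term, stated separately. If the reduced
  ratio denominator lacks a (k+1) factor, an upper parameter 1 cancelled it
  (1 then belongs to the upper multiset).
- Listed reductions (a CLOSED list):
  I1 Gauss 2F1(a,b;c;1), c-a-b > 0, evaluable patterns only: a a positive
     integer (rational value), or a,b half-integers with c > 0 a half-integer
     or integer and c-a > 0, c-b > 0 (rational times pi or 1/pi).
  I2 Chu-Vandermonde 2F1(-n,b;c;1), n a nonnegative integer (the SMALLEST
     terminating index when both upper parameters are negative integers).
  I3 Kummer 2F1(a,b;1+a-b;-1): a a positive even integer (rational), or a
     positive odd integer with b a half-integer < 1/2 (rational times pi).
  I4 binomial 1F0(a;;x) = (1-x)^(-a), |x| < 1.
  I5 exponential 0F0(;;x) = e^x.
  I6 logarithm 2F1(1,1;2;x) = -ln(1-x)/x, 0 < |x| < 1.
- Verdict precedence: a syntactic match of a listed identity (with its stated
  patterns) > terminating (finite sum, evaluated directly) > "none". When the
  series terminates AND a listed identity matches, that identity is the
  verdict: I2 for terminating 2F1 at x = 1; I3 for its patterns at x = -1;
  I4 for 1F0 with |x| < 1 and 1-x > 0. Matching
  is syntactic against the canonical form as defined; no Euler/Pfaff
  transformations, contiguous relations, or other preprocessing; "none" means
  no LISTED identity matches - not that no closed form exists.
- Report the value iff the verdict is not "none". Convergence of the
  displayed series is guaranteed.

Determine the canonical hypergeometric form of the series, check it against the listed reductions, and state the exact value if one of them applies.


x = -4/9 here; the reduced form reads 1F0, upper {-4}, lower {-}, C = 3/5. Verdict at x = -4/9: binomial (I4) matches (the 1F0 binomial series: exponent 4, x = -4/9). Exact value: 28561/10935.

Key step: t_0 being 3/5, the product of the first k integers (C = 3/5, x = -4/9) is k!.
Term ratio: r(k) = (-4/9) * (k-4) / [(k+1)] - rational in k. x = (-4/9); t_0 = 3/5; negate the roots.


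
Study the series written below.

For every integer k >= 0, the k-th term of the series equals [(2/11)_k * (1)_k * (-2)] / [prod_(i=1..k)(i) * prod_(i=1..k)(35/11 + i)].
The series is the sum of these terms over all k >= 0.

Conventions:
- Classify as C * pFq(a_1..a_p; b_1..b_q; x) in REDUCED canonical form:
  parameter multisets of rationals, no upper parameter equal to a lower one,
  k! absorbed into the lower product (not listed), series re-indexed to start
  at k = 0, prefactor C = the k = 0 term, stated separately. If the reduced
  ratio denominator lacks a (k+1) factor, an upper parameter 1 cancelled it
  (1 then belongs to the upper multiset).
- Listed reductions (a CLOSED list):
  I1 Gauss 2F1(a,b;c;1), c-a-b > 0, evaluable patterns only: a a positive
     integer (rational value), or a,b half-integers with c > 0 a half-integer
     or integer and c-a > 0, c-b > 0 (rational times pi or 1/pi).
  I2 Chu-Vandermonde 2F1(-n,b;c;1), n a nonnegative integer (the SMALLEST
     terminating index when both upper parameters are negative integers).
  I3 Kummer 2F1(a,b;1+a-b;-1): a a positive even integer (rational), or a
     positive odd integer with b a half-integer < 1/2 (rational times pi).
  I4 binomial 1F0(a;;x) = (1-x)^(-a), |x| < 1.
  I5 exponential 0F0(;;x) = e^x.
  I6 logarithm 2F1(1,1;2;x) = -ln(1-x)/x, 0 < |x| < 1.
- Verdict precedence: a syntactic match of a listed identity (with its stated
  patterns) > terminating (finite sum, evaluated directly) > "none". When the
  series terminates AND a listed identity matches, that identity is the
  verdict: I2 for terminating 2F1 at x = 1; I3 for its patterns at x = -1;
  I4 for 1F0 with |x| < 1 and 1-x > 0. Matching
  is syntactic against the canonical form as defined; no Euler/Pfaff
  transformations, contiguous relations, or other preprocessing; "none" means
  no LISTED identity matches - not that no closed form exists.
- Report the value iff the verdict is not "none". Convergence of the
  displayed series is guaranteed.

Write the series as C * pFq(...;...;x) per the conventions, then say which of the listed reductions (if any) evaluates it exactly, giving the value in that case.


Classification (C = -2): 2F1 with upper {2/11, 1}, lower {46/11}, argument x = 1. Verdict: the Gauss summation I1 fires (x = 1: the Gamma ratio telescopes since c-a-b = 3 > 0 and a = 1 in Z>0). Value: -70/33.

Key observation: t_0 being -2, the product of the first k integers (prefactor -2) is k!.
Adjacent-term ratio: r(k) = 1 * (k+2/11) (k+1) / [(k+46/11) (k+1)] - rational in k. x = 1; t_0 = -2; negate the roots.


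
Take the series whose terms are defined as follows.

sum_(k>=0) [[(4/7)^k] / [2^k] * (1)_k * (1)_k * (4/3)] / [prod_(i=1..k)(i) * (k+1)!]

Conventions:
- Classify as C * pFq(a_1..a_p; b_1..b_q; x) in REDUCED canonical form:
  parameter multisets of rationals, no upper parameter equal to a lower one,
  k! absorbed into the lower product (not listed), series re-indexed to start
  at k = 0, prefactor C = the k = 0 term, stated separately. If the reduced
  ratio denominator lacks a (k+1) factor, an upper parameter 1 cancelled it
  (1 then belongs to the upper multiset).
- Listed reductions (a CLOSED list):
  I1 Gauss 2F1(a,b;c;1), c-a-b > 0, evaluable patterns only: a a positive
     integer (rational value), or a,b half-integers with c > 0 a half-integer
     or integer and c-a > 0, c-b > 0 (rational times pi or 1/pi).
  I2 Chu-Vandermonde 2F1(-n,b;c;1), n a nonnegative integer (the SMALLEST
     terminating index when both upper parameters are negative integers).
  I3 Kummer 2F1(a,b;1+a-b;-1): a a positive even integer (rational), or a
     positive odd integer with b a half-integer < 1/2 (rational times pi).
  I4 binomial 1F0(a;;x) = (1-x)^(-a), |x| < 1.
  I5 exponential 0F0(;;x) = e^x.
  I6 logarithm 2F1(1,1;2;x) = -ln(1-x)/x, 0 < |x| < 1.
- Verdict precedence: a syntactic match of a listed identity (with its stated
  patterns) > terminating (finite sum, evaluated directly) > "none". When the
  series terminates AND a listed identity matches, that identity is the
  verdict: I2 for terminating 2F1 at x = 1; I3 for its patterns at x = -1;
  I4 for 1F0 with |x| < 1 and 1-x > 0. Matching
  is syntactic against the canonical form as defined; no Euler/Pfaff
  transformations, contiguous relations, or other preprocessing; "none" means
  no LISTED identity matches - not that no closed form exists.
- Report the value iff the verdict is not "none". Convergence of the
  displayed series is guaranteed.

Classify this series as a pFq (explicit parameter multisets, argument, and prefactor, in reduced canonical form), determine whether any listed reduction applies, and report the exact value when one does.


Reduced: x = 2/7, 2F1, upper = {1, 1}, lower = {2}, C = 4/3. Verdict (x = 2/7): logarithm (I6) applies (the logarithm: parameters (1,1;2), x = 2/7). Exact value: (-14/3) * ln(5/7).

Key step: x = (2/7) and the product of the first k integers (prefactor 4/3) is k!.
Step ratio: r(k) = (2/7) * (k+1) (k+1) / [(k+2) (k+1)] - rational; roots negated = parameters, x = (2/7), C = 4/3.


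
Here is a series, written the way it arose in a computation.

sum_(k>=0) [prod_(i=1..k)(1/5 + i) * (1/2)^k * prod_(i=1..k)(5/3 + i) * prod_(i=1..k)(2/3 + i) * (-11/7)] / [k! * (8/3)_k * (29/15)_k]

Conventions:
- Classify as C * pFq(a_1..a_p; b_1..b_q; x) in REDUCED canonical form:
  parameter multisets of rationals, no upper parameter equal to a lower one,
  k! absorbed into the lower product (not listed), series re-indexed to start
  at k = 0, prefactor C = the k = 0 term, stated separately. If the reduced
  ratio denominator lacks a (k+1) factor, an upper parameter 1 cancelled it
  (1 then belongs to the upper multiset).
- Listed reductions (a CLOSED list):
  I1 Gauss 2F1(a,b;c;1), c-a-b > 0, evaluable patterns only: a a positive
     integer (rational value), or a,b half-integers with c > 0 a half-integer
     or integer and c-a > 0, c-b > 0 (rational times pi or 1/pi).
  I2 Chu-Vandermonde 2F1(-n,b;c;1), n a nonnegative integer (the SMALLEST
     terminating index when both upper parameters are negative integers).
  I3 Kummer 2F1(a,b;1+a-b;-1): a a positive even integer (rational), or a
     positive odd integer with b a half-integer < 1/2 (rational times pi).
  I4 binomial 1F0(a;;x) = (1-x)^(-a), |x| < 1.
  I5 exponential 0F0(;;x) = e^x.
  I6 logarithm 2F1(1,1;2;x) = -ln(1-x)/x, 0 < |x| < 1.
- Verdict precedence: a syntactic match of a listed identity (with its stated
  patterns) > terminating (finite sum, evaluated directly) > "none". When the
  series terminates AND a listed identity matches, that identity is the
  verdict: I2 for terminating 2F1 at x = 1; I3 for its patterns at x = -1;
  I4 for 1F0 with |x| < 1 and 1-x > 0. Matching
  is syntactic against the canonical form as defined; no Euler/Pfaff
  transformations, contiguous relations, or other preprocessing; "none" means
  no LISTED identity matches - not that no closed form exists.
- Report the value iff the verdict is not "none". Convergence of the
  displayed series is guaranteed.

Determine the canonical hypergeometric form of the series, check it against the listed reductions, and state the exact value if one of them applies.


Key step: t_0 = -11/7 here, and the parameter 8/3 appears in both the upper and lower lists and cancels.
Term ratio: r(k) = (1/2) * (k+6/5) (k+5/3) / [(k+29/15) (k+1)] ; factor over Q: parameters, x = (1/2), and C = -11/7.

At argument 1/2: a 2F1 with upper {6/5, 5/3}, lower {29/15}, scaled by C = -11/7. Verdict: no listed reduction: x = 1/2 and upper {6/5, 5/3} fail every I1-I6 pattern.


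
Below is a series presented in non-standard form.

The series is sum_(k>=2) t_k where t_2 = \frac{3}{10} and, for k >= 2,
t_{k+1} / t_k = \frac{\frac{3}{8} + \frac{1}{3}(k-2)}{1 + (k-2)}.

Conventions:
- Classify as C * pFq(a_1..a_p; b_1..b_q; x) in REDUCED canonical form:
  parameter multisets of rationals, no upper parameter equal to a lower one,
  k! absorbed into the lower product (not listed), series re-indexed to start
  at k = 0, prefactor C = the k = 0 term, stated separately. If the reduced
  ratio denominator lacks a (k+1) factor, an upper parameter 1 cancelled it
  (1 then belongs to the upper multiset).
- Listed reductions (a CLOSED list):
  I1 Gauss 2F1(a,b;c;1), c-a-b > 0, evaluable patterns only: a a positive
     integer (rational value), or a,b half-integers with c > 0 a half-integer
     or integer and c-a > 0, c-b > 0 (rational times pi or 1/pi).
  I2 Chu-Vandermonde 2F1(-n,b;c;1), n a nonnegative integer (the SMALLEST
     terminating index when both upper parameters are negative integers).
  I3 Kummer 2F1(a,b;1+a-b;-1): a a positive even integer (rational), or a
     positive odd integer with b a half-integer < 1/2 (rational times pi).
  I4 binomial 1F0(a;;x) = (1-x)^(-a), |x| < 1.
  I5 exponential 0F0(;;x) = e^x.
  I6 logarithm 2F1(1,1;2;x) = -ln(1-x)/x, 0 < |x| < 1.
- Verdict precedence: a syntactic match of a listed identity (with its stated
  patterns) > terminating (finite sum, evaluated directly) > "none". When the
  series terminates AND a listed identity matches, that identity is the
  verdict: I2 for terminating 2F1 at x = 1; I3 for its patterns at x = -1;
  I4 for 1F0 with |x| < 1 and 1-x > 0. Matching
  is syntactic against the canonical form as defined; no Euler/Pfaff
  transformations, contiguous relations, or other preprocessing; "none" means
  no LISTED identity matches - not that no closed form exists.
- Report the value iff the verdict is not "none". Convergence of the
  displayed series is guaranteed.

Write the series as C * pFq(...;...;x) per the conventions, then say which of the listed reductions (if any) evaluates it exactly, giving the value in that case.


Key observation: with t_0 = \frac{3}{10}, the expanded ratio factors over Q; C = 3/10, x = 1/3, roots give parameters.
Adjacent-term ratio: r(k) = \frac{1}{3} * (k+\frac{9}{8}) / [(k+1)] - poly over poly, x = \frac{1}{3} from leading terms; C = \frac{3}{10} at k = 0.

The series (x = \frac{1}{3}) is 1F0: upper {\frac{9}{8}}, lower {-}, prefactor \frac{3}{10}. Verdict: the binomial series (I4) fires (the 1F0 binomial series: exponent -9/8, x = \frac{1}{3}). Value: \frac{3}{10} \cdot \left(\frac{2}{3}\right)^{-\frac{9}{8}}.


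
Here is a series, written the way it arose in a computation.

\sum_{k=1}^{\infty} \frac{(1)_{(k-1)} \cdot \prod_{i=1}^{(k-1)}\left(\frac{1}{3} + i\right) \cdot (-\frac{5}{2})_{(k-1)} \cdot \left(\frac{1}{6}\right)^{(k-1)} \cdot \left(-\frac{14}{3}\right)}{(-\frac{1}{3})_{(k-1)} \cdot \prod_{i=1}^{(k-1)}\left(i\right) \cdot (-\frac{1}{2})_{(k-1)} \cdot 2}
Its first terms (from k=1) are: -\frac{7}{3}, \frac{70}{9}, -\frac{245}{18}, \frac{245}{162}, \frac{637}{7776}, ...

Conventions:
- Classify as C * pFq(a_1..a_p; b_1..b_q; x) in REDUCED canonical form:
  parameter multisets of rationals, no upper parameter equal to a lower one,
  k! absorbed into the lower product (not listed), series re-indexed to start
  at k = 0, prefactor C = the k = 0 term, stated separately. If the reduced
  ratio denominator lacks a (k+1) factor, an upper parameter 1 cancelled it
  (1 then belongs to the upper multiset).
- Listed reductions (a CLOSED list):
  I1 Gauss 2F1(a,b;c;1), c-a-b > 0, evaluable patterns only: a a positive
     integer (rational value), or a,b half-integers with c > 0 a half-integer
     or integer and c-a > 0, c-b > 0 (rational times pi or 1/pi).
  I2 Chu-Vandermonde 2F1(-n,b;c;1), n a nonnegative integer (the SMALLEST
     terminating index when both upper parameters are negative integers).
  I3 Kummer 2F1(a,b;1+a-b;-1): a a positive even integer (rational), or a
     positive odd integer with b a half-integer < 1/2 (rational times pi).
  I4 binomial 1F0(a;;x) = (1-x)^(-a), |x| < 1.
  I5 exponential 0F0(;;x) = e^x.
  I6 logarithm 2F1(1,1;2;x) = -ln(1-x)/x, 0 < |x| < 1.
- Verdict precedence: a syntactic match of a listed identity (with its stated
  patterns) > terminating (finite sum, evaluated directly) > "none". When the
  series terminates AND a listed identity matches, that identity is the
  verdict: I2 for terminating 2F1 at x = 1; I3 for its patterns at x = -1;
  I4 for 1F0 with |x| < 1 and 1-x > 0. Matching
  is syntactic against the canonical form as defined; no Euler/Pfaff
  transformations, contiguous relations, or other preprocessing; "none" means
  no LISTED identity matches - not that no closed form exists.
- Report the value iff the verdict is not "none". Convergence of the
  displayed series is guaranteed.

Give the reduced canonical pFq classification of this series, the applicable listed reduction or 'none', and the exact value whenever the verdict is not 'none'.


The tell: with t_0 = -\frac{7}{3}, the constant factors (prefactor -7/3) combine into one prefactor.
Term ratio: r(k) = \frac{1}{6} * (k-\frac{5}{2}) (k+1) (k+\frac{4}{3}) / [(k-\frac{1}{2}) (k-\frac{1}{3}) (k+1)] ; factor over Q: parameters, x = \frac{1}{6}, and C = -\frac{7}{3}.

Classification (C = -\frac{7}{3}): 3F2 with upper {-\frac{5}{2}, 1, \frac{4}{3}}, lower {-\frac{1}{2}, -\frac{1}{3}}, argument x = \frac{1}{6}. Verdict: none. Every listed pattern misses the 3F2 form at \frac{1}{6}, upper {-\frac{5}{2}, 1, \frac{4}{3}}.


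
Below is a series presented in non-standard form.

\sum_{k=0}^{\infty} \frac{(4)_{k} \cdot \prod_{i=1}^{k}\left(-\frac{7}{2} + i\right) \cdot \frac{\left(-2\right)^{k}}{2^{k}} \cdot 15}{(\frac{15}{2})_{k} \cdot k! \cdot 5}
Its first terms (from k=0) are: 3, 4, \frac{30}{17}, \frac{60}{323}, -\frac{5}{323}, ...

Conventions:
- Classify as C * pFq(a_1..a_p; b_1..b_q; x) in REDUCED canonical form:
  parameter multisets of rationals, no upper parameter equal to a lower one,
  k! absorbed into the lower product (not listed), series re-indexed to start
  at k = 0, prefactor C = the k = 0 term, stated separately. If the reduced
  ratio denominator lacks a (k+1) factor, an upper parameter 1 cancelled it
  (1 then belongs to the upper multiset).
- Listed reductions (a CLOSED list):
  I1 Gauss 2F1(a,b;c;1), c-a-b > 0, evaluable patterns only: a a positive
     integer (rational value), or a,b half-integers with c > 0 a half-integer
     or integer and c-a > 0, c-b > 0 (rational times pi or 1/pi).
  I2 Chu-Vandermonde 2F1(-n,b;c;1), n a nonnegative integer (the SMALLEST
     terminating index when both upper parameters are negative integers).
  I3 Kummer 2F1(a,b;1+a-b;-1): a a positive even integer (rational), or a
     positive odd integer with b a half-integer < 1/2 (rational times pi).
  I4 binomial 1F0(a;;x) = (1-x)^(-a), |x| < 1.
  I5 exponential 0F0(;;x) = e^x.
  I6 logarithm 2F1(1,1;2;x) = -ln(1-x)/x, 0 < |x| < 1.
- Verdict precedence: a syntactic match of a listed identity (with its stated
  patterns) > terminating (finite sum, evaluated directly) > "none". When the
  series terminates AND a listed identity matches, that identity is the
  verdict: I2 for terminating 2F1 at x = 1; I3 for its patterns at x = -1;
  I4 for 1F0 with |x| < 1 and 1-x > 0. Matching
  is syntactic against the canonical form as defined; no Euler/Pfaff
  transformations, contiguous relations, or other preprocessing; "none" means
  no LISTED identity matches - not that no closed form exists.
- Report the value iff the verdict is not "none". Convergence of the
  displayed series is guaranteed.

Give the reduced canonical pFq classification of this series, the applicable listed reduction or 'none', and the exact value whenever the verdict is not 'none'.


With C = 3: the canonical form is 2F1(-\frac{5}{2}, 4; \frac{15}{2}; -1). Verdict: Kummer (I3) applies (x = -1; c = \frac{15}{2} equals 1+a-b for upper {-\frac{5}{2}, 4}: listed pattern). Exact value: \frac{143}{16}.

Key step: with t_0 = 3, the running product (C = 3) telescopes to a rising factorial.
Term ratio: r(k) = -1 * (k-\frac{5}{2}) (k+4) / [(k+\frac{15}{2}) (k+1)] - rational in k. x = -1; t_0 = 3; negate the roots.


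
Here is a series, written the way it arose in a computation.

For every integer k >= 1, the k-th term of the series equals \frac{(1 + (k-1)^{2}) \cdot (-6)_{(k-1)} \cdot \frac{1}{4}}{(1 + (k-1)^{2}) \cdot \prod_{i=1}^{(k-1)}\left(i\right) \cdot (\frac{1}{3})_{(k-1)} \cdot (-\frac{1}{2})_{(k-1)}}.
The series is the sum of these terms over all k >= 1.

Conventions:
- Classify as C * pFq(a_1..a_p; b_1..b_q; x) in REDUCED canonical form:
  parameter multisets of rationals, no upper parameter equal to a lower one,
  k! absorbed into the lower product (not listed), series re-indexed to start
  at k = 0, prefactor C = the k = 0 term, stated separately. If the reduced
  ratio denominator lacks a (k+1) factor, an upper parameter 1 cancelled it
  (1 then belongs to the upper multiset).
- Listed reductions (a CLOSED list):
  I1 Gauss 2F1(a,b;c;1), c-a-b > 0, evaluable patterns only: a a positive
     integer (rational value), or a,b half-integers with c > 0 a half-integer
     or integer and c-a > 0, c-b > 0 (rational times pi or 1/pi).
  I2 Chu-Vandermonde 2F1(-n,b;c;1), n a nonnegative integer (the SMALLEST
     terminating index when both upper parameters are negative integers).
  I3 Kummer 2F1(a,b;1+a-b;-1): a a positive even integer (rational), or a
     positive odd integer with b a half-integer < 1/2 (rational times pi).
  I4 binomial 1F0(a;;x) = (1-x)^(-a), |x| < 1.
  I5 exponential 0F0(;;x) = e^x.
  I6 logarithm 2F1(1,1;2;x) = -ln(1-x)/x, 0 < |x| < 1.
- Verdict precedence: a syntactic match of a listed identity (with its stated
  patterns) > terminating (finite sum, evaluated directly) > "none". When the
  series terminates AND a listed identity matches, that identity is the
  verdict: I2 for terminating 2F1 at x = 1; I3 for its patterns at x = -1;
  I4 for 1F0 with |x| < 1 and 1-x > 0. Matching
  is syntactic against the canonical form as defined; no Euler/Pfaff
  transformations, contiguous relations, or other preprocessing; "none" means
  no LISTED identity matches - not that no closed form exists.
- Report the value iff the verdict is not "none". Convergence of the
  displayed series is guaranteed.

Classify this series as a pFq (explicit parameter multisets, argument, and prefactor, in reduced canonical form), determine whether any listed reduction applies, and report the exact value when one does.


With C = \frac{1}{4}: the canonical form is 1F2(-6; -\frac{1}{2}, \frac{1}{3}; 1). Verdict: terminating - no listed pattern fits, but -6 in the upper list cuts the series at k = 6; direct evaluation. Hence: -\frac{125143}{9800}.

Key observation: from the first term \frac{1}{4}: the product of the first k integers (C = 1/4, x = 1) is k!.
Adjacent-term ratio: r(k) = 1 * (k-6) / [(k-\frac{1}{2}) (k+\frac{1}{3}) (k+1)] - rational in k, leading ratio 1; with t_0 = \frac{1}{4}, classification follows.


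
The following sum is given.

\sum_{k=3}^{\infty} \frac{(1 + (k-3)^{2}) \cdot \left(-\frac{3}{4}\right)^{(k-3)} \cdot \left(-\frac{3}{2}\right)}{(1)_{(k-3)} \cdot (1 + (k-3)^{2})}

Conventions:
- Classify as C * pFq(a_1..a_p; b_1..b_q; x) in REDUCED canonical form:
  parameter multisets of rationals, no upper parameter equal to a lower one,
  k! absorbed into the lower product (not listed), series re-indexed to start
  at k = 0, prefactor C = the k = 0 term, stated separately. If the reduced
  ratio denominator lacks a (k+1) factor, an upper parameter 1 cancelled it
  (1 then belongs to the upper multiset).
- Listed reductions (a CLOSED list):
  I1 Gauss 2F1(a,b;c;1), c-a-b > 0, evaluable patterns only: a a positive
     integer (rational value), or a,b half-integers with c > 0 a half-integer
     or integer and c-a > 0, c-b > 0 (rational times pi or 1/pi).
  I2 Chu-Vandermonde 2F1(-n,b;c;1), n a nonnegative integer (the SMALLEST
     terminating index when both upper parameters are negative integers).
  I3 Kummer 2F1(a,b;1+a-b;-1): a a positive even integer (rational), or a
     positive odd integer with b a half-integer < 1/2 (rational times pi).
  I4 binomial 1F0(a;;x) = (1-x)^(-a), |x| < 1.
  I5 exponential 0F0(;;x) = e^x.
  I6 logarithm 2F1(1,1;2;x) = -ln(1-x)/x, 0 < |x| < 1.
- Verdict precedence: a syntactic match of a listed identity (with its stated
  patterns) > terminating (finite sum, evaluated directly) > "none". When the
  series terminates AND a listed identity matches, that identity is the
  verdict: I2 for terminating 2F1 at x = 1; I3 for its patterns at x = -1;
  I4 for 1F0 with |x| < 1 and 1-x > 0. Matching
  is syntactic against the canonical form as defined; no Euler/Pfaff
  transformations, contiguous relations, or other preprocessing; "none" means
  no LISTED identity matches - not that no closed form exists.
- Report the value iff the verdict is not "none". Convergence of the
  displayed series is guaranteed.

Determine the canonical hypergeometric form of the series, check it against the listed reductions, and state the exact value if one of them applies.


Reduced: x = -\frac{3}{4}, 0F0, upper = {-}, lower = {-}, C = -\frac{3}{2}. Verdict: the I5 exponential reduction fires (the 0F0 exponential series at x = -\frac{3}{4}). Hence: \left(-\frac{3}{2}\right) \cdot e^{-\frac{3}{4}}.

The tell: with t_0 = -\frac{3}{2}, k^2 + 1 divides numerator and denominator alike; C = -3/2, x = -3/4 after cancelling.
Step ratio: r(k) = -\frac{3}{4} * 1 / [(k+1)] - rational in k, leading ratio -\frac{3}{4}; with t_0 = -\frac{3}{2}, classification follows.


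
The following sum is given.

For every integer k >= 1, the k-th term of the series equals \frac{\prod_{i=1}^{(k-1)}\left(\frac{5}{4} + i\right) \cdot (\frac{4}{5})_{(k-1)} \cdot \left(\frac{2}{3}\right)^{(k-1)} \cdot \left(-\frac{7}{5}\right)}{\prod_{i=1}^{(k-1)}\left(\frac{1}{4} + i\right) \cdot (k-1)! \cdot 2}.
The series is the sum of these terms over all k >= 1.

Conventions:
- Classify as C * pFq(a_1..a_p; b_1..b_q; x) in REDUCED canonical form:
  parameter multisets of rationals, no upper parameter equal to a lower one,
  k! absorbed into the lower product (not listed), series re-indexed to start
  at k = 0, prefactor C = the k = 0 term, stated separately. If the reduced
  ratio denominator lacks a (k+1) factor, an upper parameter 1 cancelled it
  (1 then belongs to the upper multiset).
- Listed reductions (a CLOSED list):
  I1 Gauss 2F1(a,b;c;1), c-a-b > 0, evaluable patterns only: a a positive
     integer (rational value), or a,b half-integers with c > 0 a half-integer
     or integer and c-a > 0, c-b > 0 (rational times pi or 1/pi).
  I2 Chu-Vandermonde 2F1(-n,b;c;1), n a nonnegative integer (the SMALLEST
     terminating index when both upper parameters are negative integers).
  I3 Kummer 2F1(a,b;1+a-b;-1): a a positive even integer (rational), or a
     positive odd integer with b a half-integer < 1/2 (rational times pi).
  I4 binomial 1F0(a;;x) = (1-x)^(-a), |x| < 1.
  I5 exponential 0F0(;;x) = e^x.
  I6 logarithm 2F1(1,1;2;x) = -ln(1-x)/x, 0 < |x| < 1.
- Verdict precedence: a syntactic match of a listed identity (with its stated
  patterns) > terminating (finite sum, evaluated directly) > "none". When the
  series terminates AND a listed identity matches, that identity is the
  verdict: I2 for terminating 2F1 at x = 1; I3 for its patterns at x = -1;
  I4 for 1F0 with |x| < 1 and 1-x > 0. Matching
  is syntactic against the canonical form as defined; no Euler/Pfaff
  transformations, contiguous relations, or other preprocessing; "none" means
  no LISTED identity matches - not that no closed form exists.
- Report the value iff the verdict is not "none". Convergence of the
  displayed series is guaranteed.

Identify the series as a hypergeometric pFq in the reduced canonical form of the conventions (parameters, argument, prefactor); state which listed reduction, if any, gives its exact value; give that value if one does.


Classification (C = -\frac{7}{10}): 2F1 with upper {\frac{4}{5}, \frac{9}{4}}, lower {\frac{5}{4}}, argument x = \frac{2}{3}. Verdict: none. No listed pattern accepts 2F1(\frac{4}{5}, \frac{9}{4}; \frac{5}{4}; \frac{2}{3}).

The tell: x = \frac{2}{3} and the running product (prefactor -7/10) telescopes to a rising factorial.
Term ratio: r(k) = \frac{2}{3} * (k+\frac{4}{5}) (k+\frac{9}{4}) / [(k+\frac{5}{4}) (k+1)] ; factor over Q: parameters, x = \frac{2}{3}, and C = -\frac{7}{10}.


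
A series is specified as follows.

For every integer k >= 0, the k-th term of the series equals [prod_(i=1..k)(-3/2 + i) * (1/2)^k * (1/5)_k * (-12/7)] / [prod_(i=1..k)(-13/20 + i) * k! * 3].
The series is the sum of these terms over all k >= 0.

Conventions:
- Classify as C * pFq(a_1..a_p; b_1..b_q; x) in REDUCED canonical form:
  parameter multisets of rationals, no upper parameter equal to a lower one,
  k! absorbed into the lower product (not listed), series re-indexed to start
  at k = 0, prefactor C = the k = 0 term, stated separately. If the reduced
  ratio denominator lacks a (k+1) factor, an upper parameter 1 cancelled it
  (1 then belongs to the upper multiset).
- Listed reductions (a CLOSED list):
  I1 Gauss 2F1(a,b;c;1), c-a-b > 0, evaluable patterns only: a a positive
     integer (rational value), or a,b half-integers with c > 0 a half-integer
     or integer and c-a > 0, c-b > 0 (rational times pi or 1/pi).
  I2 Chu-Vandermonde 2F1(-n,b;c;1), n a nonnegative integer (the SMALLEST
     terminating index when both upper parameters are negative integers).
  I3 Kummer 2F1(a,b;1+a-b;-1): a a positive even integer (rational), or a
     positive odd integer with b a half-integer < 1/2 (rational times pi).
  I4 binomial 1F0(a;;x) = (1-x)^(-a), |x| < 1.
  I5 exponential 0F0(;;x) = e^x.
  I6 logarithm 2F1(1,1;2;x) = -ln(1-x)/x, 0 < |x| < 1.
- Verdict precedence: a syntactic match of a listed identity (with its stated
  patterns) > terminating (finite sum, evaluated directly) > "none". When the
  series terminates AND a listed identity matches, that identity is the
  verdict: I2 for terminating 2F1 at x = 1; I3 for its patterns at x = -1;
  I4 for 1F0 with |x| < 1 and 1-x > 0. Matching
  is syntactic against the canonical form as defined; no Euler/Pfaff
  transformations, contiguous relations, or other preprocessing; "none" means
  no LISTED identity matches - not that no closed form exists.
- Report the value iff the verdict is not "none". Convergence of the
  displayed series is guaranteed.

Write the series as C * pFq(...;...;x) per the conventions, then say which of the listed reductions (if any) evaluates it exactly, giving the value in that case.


Prefactor -4/7, argument 1/2: 2F1 with upper {-1/2, 1/5} over lower {7/20}. Verdict: no listed reduction: x = 1/2 and upper {-1/2, 1/5} fail every I1-I6 pattern.

Key observation: x = (1/2) and the constant factors (prefactor -4/7) combine into one prefactor.
Term ratio: r(k) = (1/2) * (k-1/2) (k+1/5) / [(k+7/20) (k+1)] - rational in k, leading ratio (1/2); with t_0 = -4/7, classification follows.


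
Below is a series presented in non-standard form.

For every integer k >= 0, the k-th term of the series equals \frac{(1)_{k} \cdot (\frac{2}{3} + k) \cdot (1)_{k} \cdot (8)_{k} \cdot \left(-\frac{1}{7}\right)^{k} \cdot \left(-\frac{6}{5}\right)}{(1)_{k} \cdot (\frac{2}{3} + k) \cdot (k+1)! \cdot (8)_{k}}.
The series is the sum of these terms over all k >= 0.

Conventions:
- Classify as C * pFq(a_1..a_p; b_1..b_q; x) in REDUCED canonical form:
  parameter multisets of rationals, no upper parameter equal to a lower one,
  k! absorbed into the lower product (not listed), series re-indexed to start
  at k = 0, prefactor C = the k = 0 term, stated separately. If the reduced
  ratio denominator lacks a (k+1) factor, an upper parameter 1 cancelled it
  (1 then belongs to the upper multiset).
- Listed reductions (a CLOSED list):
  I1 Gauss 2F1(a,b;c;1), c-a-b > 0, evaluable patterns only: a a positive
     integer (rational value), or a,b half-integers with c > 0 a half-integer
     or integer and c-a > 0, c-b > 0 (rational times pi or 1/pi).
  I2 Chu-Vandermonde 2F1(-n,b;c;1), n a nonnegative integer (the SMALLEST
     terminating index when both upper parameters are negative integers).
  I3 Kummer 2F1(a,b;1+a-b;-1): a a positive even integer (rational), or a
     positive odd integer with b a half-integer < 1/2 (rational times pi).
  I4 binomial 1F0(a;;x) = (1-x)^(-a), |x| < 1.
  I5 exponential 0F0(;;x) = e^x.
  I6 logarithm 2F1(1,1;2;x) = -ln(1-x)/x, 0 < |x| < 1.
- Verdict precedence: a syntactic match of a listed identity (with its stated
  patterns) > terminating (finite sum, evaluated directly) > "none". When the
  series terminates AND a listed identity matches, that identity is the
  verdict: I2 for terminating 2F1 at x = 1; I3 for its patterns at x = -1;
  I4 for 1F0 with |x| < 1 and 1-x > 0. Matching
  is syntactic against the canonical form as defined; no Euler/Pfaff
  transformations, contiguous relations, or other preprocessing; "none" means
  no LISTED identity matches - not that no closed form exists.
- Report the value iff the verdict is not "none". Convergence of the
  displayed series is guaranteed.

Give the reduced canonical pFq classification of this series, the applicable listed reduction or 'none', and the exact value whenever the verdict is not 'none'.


This is -\frac{6}{5} * 2F1(1, 1; 2; -\frac{1}{7}) in reduced canonical form. Verdict: logarithm (I6) matches (the logarithm: parameters (1,1;2), x = -\frac{1}{7}). Value: \left(-\frac{42}{5}\right) \cdot \ln\left(\frac{8}{7}\right).

Key observation: x = -\frac{1}{7} and the denominator's factorial ratio (prefactor -6/5) is a lower Pochhammer.
Consecutive-term ratio: r(k) = -\frac{1}{7} * (k+1) (k+1) / [(k+2) (k+1)] - rational in k, leading ratio -\frac{1}{7}; with t_0 = -\frac{6}{5}, classification follows.


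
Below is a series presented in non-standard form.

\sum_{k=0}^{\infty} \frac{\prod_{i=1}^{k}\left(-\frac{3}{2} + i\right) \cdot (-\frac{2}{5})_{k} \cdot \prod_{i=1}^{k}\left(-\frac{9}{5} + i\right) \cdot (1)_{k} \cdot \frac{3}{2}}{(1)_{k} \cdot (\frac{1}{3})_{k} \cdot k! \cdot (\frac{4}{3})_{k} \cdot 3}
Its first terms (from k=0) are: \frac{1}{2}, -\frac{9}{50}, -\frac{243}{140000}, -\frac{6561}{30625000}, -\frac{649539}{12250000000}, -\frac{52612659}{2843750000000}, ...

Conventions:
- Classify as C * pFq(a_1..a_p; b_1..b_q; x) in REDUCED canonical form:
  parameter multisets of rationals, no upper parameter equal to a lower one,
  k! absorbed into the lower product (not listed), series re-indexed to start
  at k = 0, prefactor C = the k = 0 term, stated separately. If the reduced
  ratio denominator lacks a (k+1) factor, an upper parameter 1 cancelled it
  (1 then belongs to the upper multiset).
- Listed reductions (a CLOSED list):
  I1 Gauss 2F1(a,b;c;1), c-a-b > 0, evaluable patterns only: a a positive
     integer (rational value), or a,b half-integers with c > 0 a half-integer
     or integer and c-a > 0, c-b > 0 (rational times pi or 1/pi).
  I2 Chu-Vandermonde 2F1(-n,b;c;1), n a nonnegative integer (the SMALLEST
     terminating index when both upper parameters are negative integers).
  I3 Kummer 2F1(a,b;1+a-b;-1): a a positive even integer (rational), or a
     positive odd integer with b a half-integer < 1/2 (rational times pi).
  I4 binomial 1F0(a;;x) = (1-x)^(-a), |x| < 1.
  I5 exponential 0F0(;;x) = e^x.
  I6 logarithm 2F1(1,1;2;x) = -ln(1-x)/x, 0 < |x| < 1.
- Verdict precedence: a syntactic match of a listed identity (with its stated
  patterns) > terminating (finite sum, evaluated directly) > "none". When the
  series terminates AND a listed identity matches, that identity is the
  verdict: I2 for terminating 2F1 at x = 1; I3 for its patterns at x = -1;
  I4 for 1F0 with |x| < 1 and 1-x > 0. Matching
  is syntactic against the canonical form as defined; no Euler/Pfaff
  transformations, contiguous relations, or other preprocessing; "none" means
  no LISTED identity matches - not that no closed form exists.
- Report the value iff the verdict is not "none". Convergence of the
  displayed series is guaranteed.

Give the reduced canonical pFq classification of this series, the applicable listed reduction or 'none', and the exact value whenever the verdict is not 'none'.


Reduced: x = 1, 3F2, upper = {-\frac{4}{5}, -\frac{1}{2}, -\frac{2}{5}}, lower = {\frac{1}{3}, \frac{4}{3}}, C = \frac{1}{2}. Verdict: none - this 3F2 at x = 1 matches no listed pattern, and upper {-\frac{4}{5}, -\frac{1}{2}, -\frac{2}{5}} holds no stopper.

Structural cue: x = 1 and the running product (C = 1/2, x = 1) telescopes to a rising factorial.
Term ratio: r(k) = 1 * (k-\frac{4}{5}) (k-\frac{1}{2}) (k-\frac{2}{5}) / [(k+\frac{1}{3}) (k+\frac{4}{3}) (k+1)] - rational in k. x = 1; t_0 = \frac{1}{2}; negate the roots.
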